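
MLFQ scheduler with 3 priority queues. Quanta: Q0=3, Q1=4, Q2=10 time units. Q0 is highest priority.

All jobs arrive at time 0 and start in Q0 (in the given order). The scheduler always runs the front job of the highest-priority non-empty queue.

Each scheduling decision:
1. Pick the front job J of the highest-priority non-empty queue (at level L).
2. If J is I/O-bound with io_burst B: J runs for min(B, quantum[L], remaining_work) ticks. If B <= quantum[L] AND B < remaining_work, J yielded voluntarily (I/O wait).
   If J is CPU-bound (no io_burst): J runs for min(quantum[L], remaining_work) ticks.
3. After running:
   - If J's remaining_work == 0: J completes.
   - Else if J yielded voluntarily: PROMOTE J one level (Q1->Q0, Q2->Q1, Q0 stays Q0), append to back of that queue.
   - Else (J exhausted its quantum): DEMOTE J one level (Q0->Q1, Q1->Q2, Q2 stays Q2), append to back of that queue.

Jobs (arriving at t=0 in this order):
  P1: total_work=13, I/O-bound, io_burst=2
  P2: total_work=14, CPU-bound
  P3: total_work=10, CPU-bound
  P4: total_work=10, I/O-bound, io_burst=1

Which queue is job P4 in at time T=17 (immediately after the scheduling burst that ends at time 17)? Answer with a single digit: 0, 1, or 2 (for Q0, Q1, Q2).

Answer: 0

Derivation:
t=0-2: P1@Q0 runs 2, rem=11, I/O yield, promote→Q0. Q0=[P2,P3,P4,P1] Q1=[] Q2=[]
t=2-5: P2@Q0 runs 3, rem=11, quantum used, demote→Q1. Q0=[P3,P4,P1] Q1=[P2] Q2=[]
t=5-8: P3@Q0 runs 3, rem=7, quantum used, demote→Q1. Q0=[P4,P1] Q1=[P2,P3] Q2=[]
t=8-9: P4@Q0 runs 1, rem=9, I/O yield, promote→Q0. Q0=[P1,P4] Q1=[P2,P3] Q2=[]
t=9-11: P1@Q0 runs 2, rem=9, I/O yield, promote→Q0. Q0=[P4,P1] Q1=[P2,P3] Q2=[]
t=11-12: P4@Q0 runs 1, rem=8, I/O yield, promote→Q0. Q0=[P1,P4] Q1=[P2,P3] Q2=[]
t=12-14: P1@Q0 runs 2, rem=7, I/O yield, promote→Q0. Q0=[P4,P1] Q1=[P2,P3] Q2=[]
t=14-15: P4@Q0 runs 1, rem=7, I/O yield, promote→Q0. Q0=[P1,P4] Q1=[P2,P3] Q2=[]
t=15-17: P1@Q0 runs 2, rem=5, I/O yield, promote→Q0. Q0=[P4,P1] Q1=[P2,P3] Q2=[]
t=17-18: P4@Q0 runs 1, rem=6, I/O yield, promote→Q0. Q0=[P1,P4] Q1=[P2,P3] Q2=[]
t=18-20: P1@Q0 runs 2, rem=3, I/O yield, promote→Q0. Q0=[P4,P1] Q1=[P2,P3] Q2=[]
t=20-21: P4@Q0 runs 1, rem=5, I/O yield, promote→Q0. Q0=[P1,P4] Q1=[P2,P3] Q2=[]
t=21-23: P1@Q0 runs 2, rem=1, I/O yield, promote→Q0. Q0=[P4,P1] Q1=[P2,P3] Q2=[]
t=23-24: P4@Q0 runs 1, rem=4, I/O yield, promote→Q0. Q0=[P1,P4] Q1=[P2,P3] Q2=[]
t=24-25: P1@Q0 runs 1, rem=0, completes. Q0=[P4] Q1=[P2,P3] Q2=[]
t=25-26: P4@Q0 runs 1, rem=3, I/O yield, promote→Q0. Q0=[P4] Q1=[P2,P3] Q2=[]
t=26-27: P4@Q0 runs 1, rem=2, I/O yield, promote→Q0. Q0=[P4] Q1=[P2,P3] Q2=[]
t=27-28: P4@Q0 runs 1, rem=1, I/O yield, promote→Q0. Q0=[P4] Q1=[P2,P3] Q2=[]
t=28-29: P4@Q0 runs 1, rem=0, completes. Q0=[] Q1=[P2,P3] Q2=[]
t=29-33: P2@Q1 runs 4, rem=7, quantum used, demote→Q2. Q0=[] Q1=[P3] Q2=[P2]
t=33-37: P3@Q1 runs 4, rem=3, quantum used, demote→Q2. Q0=[] Q1=[] Q2=[P2,P3]
t=37-44: P2@Q2 runs 7, rem=0, completes. Q0=[] Q1=[] Q2=[P3]
t=44-47: P3@Q2 runs 3, rem=0, completes. Q0=[] Q1=[] Q2=[]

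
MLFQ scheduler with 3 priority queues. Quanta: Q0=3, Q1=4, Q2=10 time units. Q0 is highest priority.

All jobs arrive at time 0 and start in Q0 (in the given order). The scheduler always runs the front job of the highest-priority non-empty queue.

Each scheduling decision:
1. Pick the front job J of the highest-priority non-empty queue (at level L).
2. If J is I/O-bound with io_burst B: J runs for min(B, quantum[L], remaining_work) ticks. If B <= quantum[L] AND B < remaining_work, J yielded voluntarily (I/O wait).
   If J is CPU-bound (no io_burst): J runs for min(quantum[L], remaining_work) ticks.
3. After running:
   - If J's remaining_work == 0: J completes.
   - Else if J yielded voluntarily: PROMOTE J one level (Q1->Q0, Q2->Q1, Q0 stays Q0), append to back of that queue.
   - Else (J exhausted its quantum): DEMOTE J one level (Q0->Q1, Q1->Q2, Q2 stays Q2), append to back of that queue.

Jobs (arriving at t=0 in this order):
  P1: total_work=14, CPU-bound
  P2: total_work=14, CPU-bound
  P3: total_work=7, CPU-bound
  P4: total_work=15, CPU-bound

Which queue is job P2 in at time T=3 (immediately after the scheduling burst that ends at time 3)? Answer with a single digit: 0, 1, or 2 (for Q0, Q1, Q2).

t=0-3: P1@Q0 runs 3, rem=11, quantum used, demote→Q1. Q0=[P2,P3,P4] Q1=[P1] Q2=[]
t=3-6: P2@Q0 runs 3, rem=11, quantum used, demote→Q1. Q0=[P3,P4] Q1=[P1,P2] Q2=[]
t=6-9: P3@Q0 runs 3, rem=4, quantum used, demote→Q1. Q0=[P4] Q1=[P1,P2,P3] Q2=[]
t=9-12: P4@Q0 runs 3, rem=12, quantum used, demote→Q1. Q0=[] Q1=[P1,P2,P3,P4] Q2=[]
t=12-16: P1@Q1 runs 4, rem=7, quantum used, demote→Q2. Q0=[] Q1=[P2,P3,P4] Q2=[P1]
t=16-20: P2@Q1 runs 4, rem=7, quantum used, demote→Q2. Q0=[] Q1=[P3,P4] Q2=[P1,P2]
t=20-24: P3@Q1 runs 4, rem=0, completes. Q0=[] Q1=[P4] Q2=[P1,P2]
t=24-28: P4@Q1 runs 4, rem=8, quantum used, demote→Q2. Q0=[] Q1=[] Q2=[P1,P2,P4]
t=28-35: P1@Q2 runs 7, rem=0, completes. Q0=[] Q1=[] Q2=[P2,P4]
t=35-42: P2@Q2 runs 7, rem=0, completes. Q0=[] Q1=[] Q2=[P4]
t=42-50: P4@Q2 runs 8, rem=0, completes. Q0=[] Q1=[] Q2=[]

Answer: 0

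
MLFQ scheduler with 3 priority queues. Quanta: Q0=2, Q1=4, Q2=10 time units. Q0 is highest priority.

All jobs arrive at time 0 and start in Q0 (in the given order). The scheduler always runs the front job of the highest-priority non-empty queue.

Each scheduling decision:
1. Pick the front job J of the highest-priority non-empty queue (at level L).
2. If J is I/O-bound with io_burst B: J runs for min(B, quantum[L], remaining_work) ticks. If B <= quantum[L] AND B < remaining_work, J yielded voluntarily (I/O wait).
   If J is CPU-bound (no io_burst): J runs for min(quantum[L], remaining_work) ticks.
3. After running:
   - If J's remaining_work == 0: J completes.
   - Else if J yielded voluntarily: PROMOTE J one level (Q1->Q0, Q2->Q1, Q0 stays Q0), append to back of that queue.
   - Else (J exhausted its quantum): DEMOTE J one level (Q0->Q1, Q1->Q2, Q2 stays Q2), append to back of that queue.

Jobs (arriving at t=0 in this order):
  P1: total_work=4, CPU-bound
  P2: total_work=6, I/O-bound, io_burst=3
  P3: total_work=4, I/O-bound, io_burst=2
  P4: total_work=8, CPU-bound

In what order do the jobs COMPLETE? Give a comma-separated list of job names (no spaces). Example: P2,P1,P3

Answer: P3,P1,P2,P4

Derivation:
t=0-2: P1@Q0 runs 2, rem=2, quantum used, demote→Q1. Q0=[P2,P3,P4] Q1=[P1] Q2=[]
t=2-4: P2@Q0 runs 2, rem=4, quantum used, demote→Q1. Q0=[P3,P4] Q1=[P1,P2] Q2=[]
t=4-6: P3@Q0 runs 2, rem=2, I/O yield, promote→Q0. Q0=[P4,P3] Q1=[P1,P2] Q2=[]
t=6-8: P4@Q0 runs 2, rem=6, quantum used, demote→Q1. Q0=[P3] Q1=[P1,P2,P4] Q2=[]
t=8-10: P3@Q0 runs 2, rem=0, completes. Q0=[] Q1=[P1,P2,P4] Q2=[]
t=10-12: P1@Q1 runs 2, rem=0, completes. Q0=[] Q1=[P2,P4] Q2=[]
t=12-15: P2@Q1 runs 3, rem=1, I/O yield, promote→Q0. Q0=[P2] Q1=[P4] Q2=[]
t=15-16: P2@Q0 runs 1, rem=0, completes. Q0=[] Q1=[P4] Q2=[]
t=16-20: P4@Q1 runs 4, rem=2, quantum used, demote→Q2. Q0=[] Q1=[] Q2=[P4]
t=20-22: P4@Q2 runs 2, rem=0, completes. Q0=[] Q1=[] Q2=[]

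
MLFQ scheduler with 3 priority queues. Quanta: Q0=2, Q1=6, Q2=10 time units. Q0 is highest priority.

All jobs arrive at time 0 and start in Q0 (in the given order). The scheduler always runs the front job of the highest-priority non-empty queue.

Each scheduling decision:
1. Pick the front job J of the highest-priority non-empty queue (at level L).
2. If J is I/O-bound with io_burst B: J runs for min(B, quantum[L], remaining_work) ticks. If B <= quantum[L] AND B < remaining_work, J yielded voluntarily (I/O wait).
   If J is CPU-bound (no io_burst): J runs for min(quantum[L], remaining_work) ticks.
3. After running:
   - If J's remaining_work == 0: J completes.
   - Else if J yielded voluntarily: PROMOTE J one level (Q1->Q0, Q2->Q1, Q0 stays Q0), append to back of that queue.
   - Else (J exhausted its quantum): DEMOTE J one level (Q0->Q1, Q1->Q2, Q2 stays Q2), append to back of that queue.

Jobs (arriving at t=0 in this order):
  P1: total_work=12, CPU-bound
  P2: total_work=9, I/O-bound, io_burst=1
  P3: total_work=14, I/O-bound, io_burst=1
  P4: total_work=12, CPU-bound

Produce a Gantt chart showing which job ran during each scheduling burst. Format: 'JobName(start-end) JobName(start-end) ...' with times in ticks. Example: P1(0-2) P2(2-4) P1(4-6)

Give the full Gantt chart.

t=0-2: P1@Q0 runs 2, rem=10, quantum used, demote→Q1. Q0=[P2,P3,P4] Q1=[P1] Q2=[]
t=2-3: P2@Q0 runs 1, rem=8, I/O yield, promote→Q0. Q0=[P3,P4,P2] Q1=[P1] Q2=[]
t=3-4: P3@Q0 runs 1, rem=13, I/O yield, promote→Q0. Q0=[P4,P2,P3] Q1=[P1] Q2=[]
t=4-6: P4@Q0 runs 2, rem=10, quantum used, demote→Q1. Q0=[P2,P3] Q1=[P1,P4] Q2=[]
t=6-7: P2@Q0 runs 1, rem=7, I/O yield, promote→Q0. Q0=[P3,P2] Q1=[P1,P4] Q2=[]
t=7-8: P3@Q0 runs 1, rem=12, I/O yield, promote→Q0. Q0=[P2,P3] Q1=[P1,P4] Q2=[]
t=8-9: P2@Q0 runs 1, rem=6, I/O yield, promote→Q0. Q0=[P3,P2] Q1=[P1,P4] Q2=[]
t=9-10: P3@Q0 runs 1, rem=11, I/O yield, promote→Q0. Q0=[P2,P3] Q1=[P1,P4] Q2=[]
t=10-11: P2@Q0 runs 1, rem=5, I/O yield, promote→Q0. Q0=[P3,P2] Q1=[P1,P4] Q2=[]
t=11-12: P3@Q0 runs 1, rem=10, I/O yield, promote→Q0. Q0=[P2,P3] Q1=[P1,P4] Q2=[]
t=12-13: P2@Q0 runs 1, rem=4, I/O yield, promote→Q0. Q0=[P3,P2] Q1=[P1,P4] Q2=[]
t=13-14: P3@Q0 runs 1, rem=9, I/O yield, promote→Q0. Q0=[P2,P3] Q1=[P1,P4] Q2=[]
t=14-15: P2@Q0 runs 1, rem=3, I/O yield, promote→Q0. Q0=[P3,P2] Q1=[P1,P4] Q2=[]
t=15-16: P3@Q0 runs 1, rem=8, I/O yield, promote→Q0. Q0=[P2,P3] Q1=[P1,P4] Q2=[]
t=16-17: P2@Q0 runs 1, rem=2, I/O yield, promote→Q0. Q0=[P3,P2] Q1=[P1,P4] Q2=[]
t=17-18: P3@Q0 runs 1, rem=7, I/O yield, promote→Q0. Q0=[P2,P3] Q1=[P1,P4] Q2=[]
t=18-19: P2@Q0 runs 1, rem=1, I/O yield, promote→Q0. Q0=[P3,P2] Q1=[P1,P4] Q2=[]
t=19-20: P3@Q0 runs 1, rem=6, I/O yield, promote→Q0. Q0=[P2,P3] Q1=[P1,P4] Q2=[]
t=20-21: P2@Q0 runs 1, rem=0, completes. Q0=[P3] Q1=[P1,P4] Q2=[]
t=21-22: P3@Q0 runs 1, rem=5, I/O yield, promote→Q0. Q0=[P3] Q1=[P1,P4] Q2=[]
t=22-23: P3@Q0 runs 1, rem=4, I/O yield, promote→Q0. Q0=[P3] Q1=[P1,P4] Q2=[]
t=23-24: P3@Q0 runs 1, rem=3, I/O yield, promote→Q0. Q0=[P3] Q1=[P1,P4] Q2=[]
t=24-25: P3@Q0 runs 1, rem=2, I/O yield, promote→Q0. Q0=[P3] Q1=[P1,P4] Q2=[]
t=25-26: P3@Q0 runs 1, rem=1, I/O yield, promote→Q0. Q0=[P3] Q1=[P1,P4] Q2=[]
t=26-27: P3@Q0 runs 1, rem=0, completes. Q0=[] Q1=[P1,P4] Q2=[]
t=27-33: P1@Q1 runs 6, rem=4, quantum used, demote→Q2. Q0=[] Q1=[P4] Q2=[P1]
t=33-39: P4@Q1 runs 6, rem=4, quantum used, demote→Q2. Q0=[] Q1=[] Q2=[P1,P4]
t=39-43: P1@Q2 runs 4, rem=0, completes. Q0=[] Q1=[] Q2=[P4]
t=43-47: P4@Q2 runs 4, rem=0, completes. Q0=[] Q1=[] Q2=[]

Answer: P1(0-2) P2(2-3) P3(3-4) P4(4-6) P2(6-7) P3(7-8) P2(8-9) P3(9-10) P2(10-11) P3(11-12) P2(12-13) P3(13-14) P2(14-15) P3(15-16) P2(16-17) P3(17-18) P2(18-19) P3(19-20) P2(20-21) P3(21-22) P3(22-23) P3(23-24) P3(24-25) P3(25-26) P3(26-27) P1(27-33) P4(33-39) P1(39-43) P4(43-47)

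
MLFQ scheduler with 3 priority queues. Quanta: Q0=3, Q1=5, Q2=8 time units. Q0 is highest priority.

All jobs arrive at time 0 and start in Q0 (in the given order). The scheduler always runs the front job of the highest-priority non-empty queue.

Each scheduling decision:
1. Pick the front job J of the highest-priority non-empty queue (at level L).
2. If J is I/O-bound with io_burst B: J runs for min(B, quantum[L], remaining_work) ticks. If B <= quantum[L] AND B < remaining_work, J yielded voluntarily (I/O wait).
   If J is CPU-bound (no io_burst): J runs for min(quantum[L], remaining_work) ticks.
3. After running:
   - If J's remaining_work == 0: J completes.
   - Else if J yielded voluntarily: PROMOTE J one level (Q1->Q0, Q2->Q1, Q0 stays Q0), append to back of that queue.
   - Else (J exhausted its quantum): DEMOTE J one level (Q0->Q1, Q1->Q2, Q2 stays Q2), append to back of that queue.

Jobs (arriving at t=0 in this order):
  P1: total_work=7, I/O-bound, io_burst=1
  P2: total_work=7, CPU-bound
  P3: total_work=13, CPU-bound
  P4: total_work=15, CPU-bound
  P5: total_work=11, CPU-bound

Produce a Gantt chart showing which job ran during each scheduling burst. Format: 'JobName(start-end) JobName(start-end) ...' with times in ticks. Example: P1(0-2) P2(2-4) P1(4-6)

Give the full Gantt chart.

Answer: P1(0-1) P2(1-4) P3(4-7) P4(7-10) P5(10-13) P1(13-14) P1(14-15) P1(15-16) P1(16-17) P1(17-18) P1(18-19) P2(19-23) P3(23-28) P4(28-33) P5(33-38) P3(38-43) P4(43-50) P5(50-53)

Derivation:
t=0-1: P1@Q0 runs 1, rem=6, I/O yield, promote→Q0. Q0=[P2,P3,P4,P5,P1] Q1=[] Q2=[]
t=1-4: P2@Q0 runs 3, rem=4, quantum used, demote→Q1. Q0=[P3,P4,P5,P1] Q1=[P2] Q2=[]
t=4-7: P3@Q0 runs 3, rem=10, quantum used, demote→Q1. Q0=[P4,P5,P1] Q1=[P2,P3] Q2=[]
t=7-10: P4@Q0 runs 3, rem=12, quantum used, demote→Q1. Q0=[P5,P1] Q1=[P2,P3,P4] Q2=[]
t=10-13: P5@Q0 runs 3, rem=8, quantum used, demote→Q1. Q0=[P1] Q1=[P2,P3,P4,P5] Q2=[]
t=13-14: P1@Q0 runs 1, rem=5, I/O yield, promote→Q0. Q0=[P1] Q1=[P2,P3,P4,P5] Q2=[]
t=14-15: P1@Q0 runs 1, rem=4, I/O yield, promote→Q0. Q0=[P1] Q1=[P2,P3,P4,P5] Q2=[]
t=15-16: P1@Q0 runs 1, rem=3, I/O yield, promote→Q0. Q0=[P1] Q1=[P2,P3,P4,P5] Q2=[]
t=16-17: P1@Q0 runs 1, rem=2, I/O yield, promote→Q0. Q0=[P1] Q1=[P2,P3,P4,P5] Q2=[]
t=17-18: P1@Q0 runs 1, rem=1, I/O yield, promote→Q0. Q0=[P1] Q1=[P2,P3,P4,P5] Q2=[]
t=18-19: P1@Q0 runs 1, rem=0, completes. Q0=[] Q1=[P2,P3,P4,P5] Q2=[]
t=19-23: P2@Q1 runs 4, rem=0, completes. Q0=[] Q1=[P3,P4,P5] Q2=[]
t=23-28: P3@Q1 runs 5, rem=5, quantum used, demote→Q2. Q0=[] Q1=[P4,P5] Q2=[P3]
t=28-33: P4@Q1 runs 5, rem=7, quantum used, demote→Q2. Q0=[] Q1=[P5] Q2=[P3,P4]
t=33-38: P5@Q1 runs 5, rem=3, quantum used, demote→Q2. Q0=[] Q1=[] Q2=[P3,P4,P5]
t=38-43: P3@Q2 runs 5, rem=0, completes. Q0=[] Q1=[] Q2=[P4,P5]
t=43-50: P4@Q2 runs 7, rem=0, completes. Q0=[] Q1=[] Q2=[P5]
t=50-53: P5@Q2 runs 3, rem=0, completes. Q0=[] Q1=[] Q2=[]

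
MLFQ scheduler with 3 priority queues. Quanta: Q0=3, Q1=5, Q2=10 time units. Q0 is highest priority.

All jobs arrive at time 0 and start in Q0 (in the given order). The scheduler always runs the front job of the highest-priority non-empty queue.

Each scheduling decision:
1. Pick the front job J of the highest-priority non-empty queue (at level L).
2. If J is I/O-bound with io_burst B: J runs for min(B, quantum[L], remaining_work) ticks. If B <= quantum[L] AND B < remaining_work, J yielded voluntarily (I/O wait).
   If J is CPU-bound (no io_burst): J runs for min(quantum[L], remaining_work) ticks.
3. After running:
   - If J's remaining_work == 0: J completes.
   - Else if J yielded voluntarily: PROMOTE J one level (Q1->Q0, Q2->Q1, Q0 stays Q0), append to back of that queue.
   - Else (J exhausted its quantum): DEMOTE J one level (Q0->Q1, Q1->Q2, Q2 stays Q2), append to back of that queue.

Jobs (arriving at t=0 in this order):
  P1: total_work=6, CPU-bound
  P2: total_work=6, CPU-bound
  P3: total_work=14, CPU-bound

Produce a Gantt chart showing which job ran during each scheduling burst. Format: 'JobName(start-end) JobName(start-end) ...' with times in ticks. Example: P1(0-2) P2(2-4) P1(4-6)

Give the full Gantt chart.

t=0-3: P1@Q0 runs 3, rem=3, quantum used, demote→Q1. Q0=[P2,P3] Q1=[P1] Q2=[]
t=3-6: P2@Q0 runs 3, rem=3, quantum used, demote→Q1. Q0=[P3] Q1=[P1,P2] Q2=[]
t=6-9: P3@Q0 runs 3, rem=11, quantum used, demote→Q1. Q0=[] Q1=[P1,P2,P3] Q2=[]
t=9-12: P1@Q1 runs 3, rem=0, completes. Q0=[] Q1=[P2,P3] Q2=[]
t=12-15: P2@Q1 runs 3, rem=0, completes. Q0=[] Q1=[P3] Q2=[]
t=15-20: P3@Q1 runs 5, rem=6, quantum used, demote→Q2. Q0=[] Q1=[] Q2=[P3]
t=20-26: P3@Q2 runs 6, rem=0, completes. Q0=[] Q1=[] Q2=[]

Answer: P1(0-3) P2(3-6) P3(6-9) P1(9-12) P2(12-15) P3(15-20) P3(20-26)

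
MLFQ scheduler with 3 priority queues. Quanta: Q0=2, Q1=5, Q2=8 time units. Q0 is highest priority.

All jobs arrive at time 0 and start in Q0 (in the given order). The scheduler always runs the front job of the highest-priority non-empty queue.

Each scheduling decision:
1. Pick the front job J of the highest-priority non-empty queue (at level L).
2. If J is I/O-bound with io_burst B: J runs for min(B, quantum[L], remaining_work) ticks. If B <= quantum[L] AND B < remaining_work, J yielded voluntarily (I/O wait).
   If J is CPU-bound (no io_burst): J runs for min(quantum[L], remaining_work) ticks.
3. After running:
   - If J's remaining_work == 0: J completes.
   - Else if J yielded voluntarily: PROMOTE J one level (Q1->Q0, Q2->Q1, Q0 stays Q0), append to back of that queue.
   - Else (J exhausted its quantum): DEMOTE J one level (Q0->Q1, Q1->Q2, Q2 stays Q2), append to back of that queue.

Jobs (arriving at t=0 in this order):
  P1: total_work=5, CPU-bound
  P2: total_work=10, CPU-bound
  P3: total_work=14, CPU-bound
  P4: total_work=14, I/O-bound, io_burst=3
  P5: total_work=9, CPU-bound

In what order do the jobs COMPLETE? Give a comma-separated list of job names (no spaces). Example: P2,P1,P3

Answer: P1,P4,P2,P3,P5

Derivation:
t=0-2: P1@Q0 runs 2, rem=3, quantum used, demote→Q1. Q0=[P2,P3,P4,P5] Q1=[P1] Q2=[]
t=2-4: P2@Q0 runs 2, rem=8, quantum used, demote→Q1. Q0=[P3,P4,P5] Q1=[P1,P2] Q2=[]
t=4-6: P3@Q0 runs 2, rem=12, quantum used, demote→Q1. Q0=[P4,P5] Q1=[P1,P2,P3] Q2=[]
t=6-8: P4@Q0 runs 2, rem=12, quantum used, demote→Q1. Q0=[P5] Q1=[P1,P2,P3,P4] Q2=[]
t=8-10: P5@Q0 runs 2, rem=7, quantum used, demote→Q1. Q0=[] Q1=[P1,P2,P3,P4,P5] Q2=[]
t=10-13: P1@Q1 runs 3, rem=0, completes. Q0=[] Q1=[P2,P3,P4,P5] Q2=[]
t=13-18: P2@Q1 runs 5, rem=3, quantum used, demote→Q2. Q0=[] Q1=[P3,P4,P5] Q2=[P2]
t=18-23: P3@Q1 runs 5, rem=7, quantum used, demote→Q2. Q0=[] Q1=[P4,P5] Q2=[P2,P3]
t=23-26: P4@Q1 runs 3, rem=9, I/O yield, promote→Q0. Q0=[P4] Q1=[P5] Q2=[P2,P3]
t=26-28: P4@Q0 runs 2, rem=7, quantum used, demote→Q1. Q0=[] Q1=[P5,P4] Q2=[P2,P3]
t=28-33: P5@Q1 runs 5, rem=2, quantum used, demote→Q2. Q0=[] Q1=[P4] Q2=[P2,P3,P5]
t=33-36: P4@Q1 runs 3, rem=4, I/O yield, promote→Q0. Q0=[P4] Q1=[] Q2=[P2,P3,P5]
t=36-38: P4@Q0 runs 2, rem=2, quantum used, demote→Q1. Q0=[] Q1=[P4] Q2=[P2,P3,P5]
t=38-40: P4@Q1 runs 2, rem=0, completes. Q0=[] Q1=[] Q2=[P2,P3,P5]
t=40-43: P2@Q2 runs 3, rem=0, completes. Q0=[] Q1=[] Q2=[P3,P5]
t=43-50: P3@Q2 runs 7, rem=0, completes. Q0=[] Q1=[] Q2=[P5]
t=50-52: P5@Q2 runs 2, rem=0, completes. Q0=[] Q1=[] Q2=[]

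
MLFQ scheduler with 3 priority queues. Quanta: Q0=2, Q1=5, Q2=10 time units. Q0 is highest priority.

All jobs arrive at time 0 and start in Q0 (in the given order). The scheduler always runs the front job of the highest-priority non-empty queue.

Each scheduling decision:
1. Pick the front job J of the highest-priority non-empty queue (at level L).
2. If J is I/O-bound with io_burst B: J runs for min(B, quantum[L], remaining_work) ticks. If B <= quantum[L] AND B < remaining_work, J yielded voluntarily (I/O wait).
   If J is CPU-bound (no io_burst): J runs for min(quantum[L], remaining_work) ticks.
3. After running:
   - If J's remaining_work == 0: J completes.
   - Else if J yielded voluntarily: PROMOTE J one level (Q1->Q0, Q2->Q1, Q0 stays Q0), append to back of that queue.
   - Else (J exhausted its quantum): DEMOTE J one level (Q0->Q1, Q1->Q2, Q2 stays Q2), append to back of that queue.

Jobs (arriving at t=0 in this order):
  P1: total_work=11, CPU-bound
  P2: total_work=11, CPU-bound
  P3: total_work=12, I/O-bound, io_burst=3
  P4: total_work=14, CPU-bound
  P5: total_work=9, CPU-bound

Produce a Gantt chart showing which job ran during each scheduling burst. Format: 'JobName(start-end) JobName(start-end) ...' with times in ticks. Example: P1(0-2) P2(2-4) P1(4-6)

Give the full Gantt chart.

t=0-2: P1@Q0 runs 2, rem=9, quantum used, demote→Q1. Q0=[P2,P3,P4,P5] Q1=[P1] Q2=[]
t=2-4: P2@Q0 runs 2, rem=9, quantum used, demote→Q1. Q0=[P3,P4,P5] Q1=[P1,P2] Q2=[]
t=4-6: P3@Q0 runs 2, rem=10, quantum used, demote→Q1. Q0=[P4,P5] Q1=[P1,P2,P3] Q2=[]
t=6-8: P4@Q0 runs 2, rem=12, quantum used, demote→Q1. Q0=[P5] Q1=[P1,P2,P3,P4] Q2=[]
t=8-10: P5@Q0 runs 2, rem=7, quantum used, demote→Q1. Q0=[] Q1=[P1,P2,P3,P4,P5] Q2=[]
t=10-15: P1@Q1 runs 5, rem=4, quantum used, demote→Q2. Q0=[] Q1=[P2,P3,P4,P5] Q2=[P1]
t=15-20: P2@Q1 runs 5, rem=4, quantum used, demote→Q2. Q0=[] Q1=[P3,P4,P5] Q2=[P1,P2]
t=20-23: P3@Q1 runs 3, rem=7, I/O yield, promote→Q0. Q0=[P3] Q1=[P4,P5] Q2=[P1,P2]
t=23-25: P3@Q0 runs 2, rem=5, quantum used, demote→Q1. Q0=[] Q1=[P4,P5,P3] Q2=[P1,P2]
t=25-30: P4@Q1 runs 5, rem=7, quantum used, demote→Q2. Q0=[] Q1=[P5,P3] Q2=[P1,P2,P4]
t=30-35: P5@Q1 runs 5, rem=2, quantum used, demote→Q2. Q0=[] Q1=[P3] Q2=[P1,P2,P4,P5]
t=35-38: P3@Q1 runs 3, rem=2, I/O yield, promote→Q0. Q0=[P3] Q1=[] Q2=[P1,P2,P4,P5]
t=38-40: P3@Q0 runs 2, rem=0, completes. Q0=[] Q1=[] Q2=[P1,P2,P4,P5]
t=40-44: P1@Q2 runs 4, rem=0, completes. Q0=[] Q1=[] Q2=[P2,P4,P5]
t=44-48: P2@Q2 runs 4, rem=0, completes. Q0=[] Q1=[] Q2=[P4,P5]
t=48-55: P4@Q2 runs 7, rem=0, completes. Q0=[] Q1=[] Q2=[P5]
t=55-57: P5@Q2 runs 2, rem=0, completes. Q0=[] Q1=[] Q2=[]

Answer: P1(0-2) P2(2-4) P3(4-6) P4(6-8) P5(8-10) P1(10-15) P2(15-20) P3(20-23) P3(23-25) P4(25-30) P5(30-35) P3(35-38) P3(38-40) P1(40-44) P2(44-48) P4(48-55) P5(55-57)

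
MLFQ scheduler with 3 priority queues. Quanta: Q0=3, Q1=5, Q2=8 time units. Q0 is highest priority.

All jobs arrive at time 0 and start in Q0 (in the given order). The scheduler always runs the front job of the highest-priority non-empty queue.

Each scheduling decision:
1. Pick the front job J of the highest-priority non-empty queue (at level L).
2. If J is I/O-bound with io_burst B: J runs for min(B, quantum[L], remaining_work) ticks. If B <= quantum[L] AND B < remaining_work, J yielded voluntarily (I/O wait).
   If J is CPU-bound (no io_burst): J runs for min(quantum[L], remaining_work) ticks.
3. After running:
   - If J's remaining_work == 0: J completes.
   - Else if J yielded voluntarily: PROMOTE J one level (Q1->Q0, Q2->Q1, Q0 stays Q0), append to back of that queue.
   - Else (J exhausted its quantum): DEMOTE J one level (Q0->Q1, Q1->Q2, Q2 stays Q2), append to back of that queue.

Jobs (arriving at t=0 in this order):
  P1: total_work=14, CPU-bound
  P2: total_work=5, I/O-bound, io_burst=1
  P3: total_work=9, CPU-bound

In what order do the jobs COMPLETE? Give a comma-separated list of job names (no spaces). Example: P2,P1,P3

Answer: P2,P1,P3

Derivation:
t=0-3: P1@Q0 runs 3, rem=11, quantum used, demote→Q1. Q0=[P2,P3] Q1=[P1] Q2=[]
t=3-4: P2@Q0 runs 1, rem=4, I/O yield, promote→Q0. Q0=[P3,P2] Q1=[P1] Q2=[]
t=4-7: P3@Q0 runs 3, rem=6, quantum used, demote→Q1. Q0=[P2] Q1=[P1,P3] Q2=[]
t=7-8: P2@Q0 runs 1, rem=3, I/O yield, promote→Q0. Q0=[P2] Q1=[P1,P3] Q2=[]
t=8-9: P2@Q0 runs 1, rem=2, I/O yield, promote→Q0. Q0=[P2] Q1=[P1,P3] Q2=[]
t=9-10: P2@Q0 runs 1, rem=1, I/O yield, promote→Q0. Q0=[P2] Q1=[P1,P3] Q2=[]
t=10-11: P2@Q0 runs 1, rem=0, completes. Q0=[] Q1=[P1,P3] Q2=[]
t=11-16: P1@Q1 runs 5, rem=6, quantum used, demote→Q2. Q0=[] Q1=[P3] Q2=[P1]
t=16-21: P3@Q1 runs 5, rem=1, quantum used, demote→Q2. Q0=[] Q1=[] Q2=[P1,P3]
t=21-27: P1@Q2 runs 6, rem=0, completes. Q0=[] Q1=[] Q2=[P3]
t=27-28: P3@Q2 runs 1, rem=0, completes. Q0=[] Q1=[] Q2=[]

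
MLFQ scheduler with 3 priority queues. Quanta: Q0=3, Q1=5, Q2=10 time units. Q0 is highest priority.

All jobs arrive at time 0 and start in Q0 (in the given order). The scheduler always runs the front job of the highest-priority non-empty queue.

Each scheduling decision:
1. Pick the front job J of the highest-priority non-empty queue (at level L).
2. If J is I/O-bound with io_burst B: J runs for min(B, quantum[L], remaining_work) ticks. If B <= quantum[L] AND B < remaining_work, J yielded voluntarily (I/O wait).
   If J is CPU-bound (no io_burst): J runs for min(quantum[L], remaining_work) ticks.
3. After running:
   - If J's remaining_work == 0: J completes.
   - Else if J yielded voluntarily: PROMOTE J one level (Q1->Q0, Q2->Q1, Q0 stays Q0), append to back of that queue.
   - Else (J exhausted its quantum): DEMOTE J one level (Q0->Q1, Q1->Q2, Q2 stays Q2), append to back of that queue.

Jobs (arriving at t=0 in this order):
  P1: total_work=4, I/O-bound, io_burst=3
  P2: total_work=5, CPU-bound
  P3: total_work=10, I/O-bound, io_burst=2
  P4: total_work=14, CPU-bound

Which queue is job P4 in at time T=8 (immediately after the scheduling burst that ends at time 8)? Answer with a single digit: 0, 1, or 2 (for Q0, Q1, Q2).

Answer: 0

Derivation:
t=0-3: P1@Q0 runs 3, rem=1, I/O yield, promote→Q0. Q0=[P2,P3,P4,P1] Q1=[] Q2=[]
t=3-6: P2@Q0 runs 3, rem=2, quantum used, demote→Q1. Q0=[P3,P4,P1] Q1=[P2] Q2=[]
t=6-8: P3@Q0 runs 2, rem=8, I/O yield, promote→Q0. Q0=[P4,P1,P3] Q1=[P2] Q2=[]
t=8-11: P4@Q0 runs 3, rem=11, quantum used, demote→Q1. Q0=[P1,P3] Q1=[P2,P4] Q2=[]
t=11-12: P1@Q0 runs 1, rem=0, completes. Q0=[P3] Q1=[P2,P4] Q2=[]
t=12-14: P3@Q0 runs 2, rem=6, I/O yield, promote→Q0. Q0=[P3] Q1=[P2,P4] Q2=[]
t=14-16: P3@Q0 runs 2, rem=4, I/O yield, promote→Q0. Q0=[P3] Q1=[P2,P4] Q2=[]
t=16-18: P3@Q0 runs 2, rem=2, I/O yield, promote→Q0. Q0=[P3] Q1=[P2,P4] Q2=[]
t=18-20: P3@Q0 runs 2, rem=0, completes. Q0=[] Q1=[P2,P4] Q2=[]
t=20-22: P2@Q1 runs 2, rem=0, completes. Q0=[] Q1=[P4] Q2=[]
t=22-27: P4@Q1 runs 5, rem=6, quantum used, demote→Q2. Q0=[] Q1=[] Q2=[P4]
t=27-33: P4@Q2 runs 6, rem=0, completes. Q0=[] Q1=[] Q2=[]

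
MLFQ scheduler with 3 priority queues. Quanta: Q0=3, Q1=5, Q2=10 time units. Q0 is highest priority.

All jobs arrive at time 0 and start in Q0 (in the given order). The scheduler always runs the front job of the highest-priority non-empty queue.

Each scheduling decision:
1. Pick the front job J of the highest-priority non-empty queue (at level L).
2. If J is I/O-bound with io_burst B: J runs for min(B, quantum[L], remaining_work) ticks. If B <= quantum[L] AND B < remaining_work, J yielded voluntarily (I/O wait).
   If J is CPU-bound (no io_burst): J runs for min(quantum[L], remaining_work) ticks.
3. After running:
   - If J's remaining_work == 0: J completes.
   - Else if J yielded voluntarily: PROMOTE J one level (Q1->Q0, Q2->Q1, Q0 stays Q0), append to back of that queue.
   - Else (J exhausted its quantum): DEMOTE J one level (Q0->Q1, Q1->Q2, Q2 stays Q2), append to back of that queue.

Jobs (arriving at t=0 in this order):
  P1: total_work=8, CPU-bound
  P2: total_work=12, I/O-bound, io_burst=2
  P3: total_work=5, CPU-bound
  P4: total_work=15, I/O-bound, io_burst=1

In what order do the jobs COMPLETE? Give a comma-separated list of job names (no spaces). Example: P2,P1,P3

Answer: P2,P4,P1,P3

Derivation:
t=0-3: P1@Q0 runs 3, rem=5, quantum used, demote→Q1. Q0=[P2,P3,P4] Q1=[P1] Q2=[]
t=3-5: P2@Q0 runs 2, rem=10, I/O yield, promote→Q0. Q0=[P3,P4,P2] Q1=[P1] Q2=[]
t=5-8: P3@Q0 runs 3, rem=2, quantum used, demote→Q1. Q0=[P4,P2] Q1=[P1,P3] Q2=[]
t=8-9: P4@Q0 runs 1, rem=14, I/O yield, promote→Q0. Q0=[P2,P4] Q1=[P1,P3] Q2=[]
t=9-11: P2@Q0 runs 2, rem=8, I/O yield, promote→Q0. Q0=[P4,P2] Q1=[P1,P3] Q2=[]
t=11-12: P4@Q0 runs 1, rem=13, I/O yield, promote→Q0. Q0=[P2,P4] Q1=[P1,P3] Q2=[]
t=12-14: P2@Q0 runs 2, rem=6, I/O yield, promote→Q0. Q0=[P4,P2] Q1=[P1,P3] Q2=[]
t=14-15: P4@Q0 runs 1, rem=12, I/O yield, promote→Q0. Q0=[P2,P4] Q1=[P1,P3] Q2=[]
t=15-17: P2@Q0 runs 2, rem=4, I/O yield, promote→Q0. Q0=[P4,P2] Q1=[P1,P3] Q2=[]
t=17-18: P4@Q0 runs 1, rem=11, I/O yield, promote→Q0. Q0=[P2,P4] Q1=[P1,P3] Q2=[]
t=18-20: P2@Q0 runs 2, rem=2, I/O yield, promote→Q0. Q0=[P4,P2] Q1=[P1,P3] Q2=[]
t=20-21: P4@Q0 runs 1, rem=10, I/O yield, promote→Q0. Q0=[P2,P4] Q1=[P1,P3] Q2=[]
t=21-23: P2@Q0 runs 2, rem=0, completes. Q0=[P4] Q1=[P1,P3] Q2=[]
t=23-24: P4@Q0 runs 1, rem=9, I/O yield, promote→Q0. Q0=[P4] Q1=[P1,P3] Q2=[]
t=24-25: P4@Q0 runs 1, rem=8, I/O yield, promote→Q0. Q0=[P4] Q1=[P1,P3] Q2=[]
t=25-26: P4@Q0 runs 1, rem=7, I/O yield, promote→Q0. Q0=[P4] Q1=[P1,P3] Q2=[]
t=26-27: P4@Q0 runs 1, rem=6, I/O yield, promote→Q0. Q0=[P4] Q1=[P1,P3] Q2=[]
t=27-28: P4@Q0 runs 1, rem=5, I/O yield, promote→Q0. Q0=[P4] Q1=[P1,P3] Q2=[]
t=28-29: P4@Q0 runs 1, rem=4, I/O yield, promote→Q0. Q0=[P4] Q1=[P1,P3] Q2=[]
t=29-30: P4@Q0 runs 1, rem=3, I/O yield, promote→Q0. Q0=[P4] Q1=[P1,P3] Q2=[]
t=30-31: P4@Q0 runs 1, rem=2, I/O yield, promote→Q0. Q0=[P4] Q1=[P1,P3] Q2=[]
t=31-32: P4@Q0 runs 1, rem=1, I/O yield, promote→Q0. Q0=[P4] Q1=[P1,P3] Q2=[]
t=32-33: P4@Q0 runs 1, rem=0, completes. Q0=[] Q1=[P1,P3] Q2=[]
t=33-38: P1@Q1 runs 5, rem=0, completes. Q0=[] Q1=[P3] Q2=[]
t=38-40: P3@Q1 runs 2, rem=0, completes. Q0=[] Q1=[] Q2=[]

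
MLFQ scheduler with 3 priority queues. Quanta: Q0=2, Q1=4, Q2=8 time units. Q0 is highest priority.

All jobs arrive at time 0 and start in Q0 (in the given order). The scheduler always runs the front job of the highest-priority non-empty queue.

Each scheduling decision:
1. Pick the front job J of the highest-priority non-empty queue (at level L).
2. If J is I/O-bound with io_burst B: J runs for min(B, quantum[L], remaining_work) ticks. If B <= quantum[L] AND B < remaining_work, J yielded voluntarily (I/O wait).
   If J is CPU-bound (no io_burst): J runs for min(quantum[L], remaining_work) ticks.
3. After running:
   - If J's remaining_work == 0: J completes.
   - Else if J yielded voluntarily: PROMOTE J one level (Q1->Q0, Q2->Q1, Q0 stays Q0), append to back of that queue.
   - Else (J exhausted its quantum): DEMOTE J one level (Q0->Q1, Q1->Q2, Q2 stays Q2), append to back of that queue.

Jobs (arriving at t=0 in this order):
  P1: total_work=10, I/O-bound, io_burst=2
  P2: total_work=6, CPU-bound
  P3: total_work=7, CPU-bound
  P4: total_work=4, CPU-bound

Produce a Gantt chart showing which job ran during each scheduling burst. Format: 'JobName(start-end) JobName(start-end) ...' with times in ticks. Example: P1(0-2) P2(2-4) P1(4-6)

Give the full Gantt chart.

Answer: P1(0-2) P2(2-4) P3(4-6) P4(6-8) P1(8-10) P1(10-12) P1(12-14) P1(14-16) P2(16-20) P3(20-24) P4(24-26) P3(26-27)

Derivation:
t=0-2: P1@Q0 runs 2, rem=8, I/O yield, promote→Q0. Q0=[P2,P3,P4,P1] Q1=[] Q2=[]
t=2-4: P2@Q0 runs 2, rem=4, quantum used, demote→Q1. Q0=[P3,P4,P1] Q1=[P2] Q2=[]
t=4-6: P3@Q0 runs 2, rem=5, quantum used, demote→Q1. Q0=[P4,P1] Q1=[P2,P3] Q2=[]
t=6-8: P4@Q0 runs 2, rem=2, quantum used, demote→Q1. Q0=[P1] Q1=[P2,P3,P4] Q2=[]
t=8-10: P1@Q0 runs 2, rem=6, I/O yield, promote→Q0. Q0=[P1] Q1=[P2,P3,P4] Q2=[]
t=10-12: P1@Q0 runs 2, rem=4, I/O yield, promote→Q0. Q0=[P1] Q1=[P2,P3,P4] Q2=[]
t=12-14: P1@Q0 runs 2, rem=2, I/O yield, promote→Q0. Q0=[P1] Q1=[P2,P3,P4] Q2=[]
t=14-16: P1@Q0 runs 2, rem=0, completes. Q0=[] Q1=[P2,P3,P4] Q2=[]
t=16-20: P2@Q1 runs 4, rem=0, completes. Q0=[] Q1=[P3,P4] Q2=[]
t=20-24: P3@Q1 runs 4, rem=1, quantum used, demote→Q2. Q0=[] Q1=[P4] Q2=[P3]
t=24-26: P4@Q1 runs 2, rem=0, completes. Q0=[] Q1=[] Q2=[P3]
t=26-27: P3@Q2 runs 1, rem=0, completes. Q0=[] Q1=[] Q2=[]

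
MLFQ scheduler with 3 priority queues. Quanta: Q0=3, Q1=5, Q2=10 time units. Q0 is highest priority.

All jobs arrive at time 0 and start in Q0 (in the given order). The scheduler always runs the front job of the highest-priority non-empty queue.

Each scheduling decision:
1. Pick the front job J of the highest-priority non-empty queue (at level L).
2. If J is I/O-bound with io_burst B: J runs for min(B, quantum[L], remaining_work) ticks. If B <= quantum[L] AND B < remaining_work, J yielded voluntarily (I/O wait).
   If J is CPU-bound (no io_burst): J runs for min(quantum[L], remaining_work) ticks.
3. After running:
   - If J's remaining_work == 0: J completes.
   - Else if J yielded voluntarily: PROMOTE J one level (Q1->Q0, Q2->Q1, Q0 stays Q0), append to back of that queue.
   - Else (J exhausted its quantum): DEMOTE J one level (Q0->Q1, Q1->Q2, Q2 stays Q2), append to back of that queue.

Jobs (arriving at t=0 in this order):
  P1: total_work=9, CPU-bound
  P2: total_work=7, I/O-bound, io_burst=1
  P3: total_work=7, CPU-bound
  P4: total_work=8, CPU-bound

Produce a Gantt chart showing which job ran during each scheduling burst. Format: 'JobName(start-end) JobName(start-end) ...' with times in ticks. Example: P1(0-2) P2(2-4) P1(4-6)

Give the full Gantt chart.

t=0-3: P1@Q0 runs 3, rem=6, quantum used, demote→Q1. Q0=[P2,P3,P4] Q1=[P1] Q2=[]
t=3-4: P2@Q0 runs 1, rem=6, I/O yield, promote→Q0. Q0=[P3,P4,P2] Q1=[P1] Q2=[]
t=4-7: P3@Q0 runs 3, rem=4, quantum used, demote→Q1. Q0=[P4,P2] Q1=[P1,P3] Q2=[]
t=7-10: P4@Q0 runs 3, rem=5, quantum used, demote→Q1. Q0=[P2] Q1=[P1,P3,P4] Q2=[]
t=10-11: P2@Q0 runs 1, rem=5, I/O yield, promote→Q0. Q0=[P2] Q1=[P1,P3,P4] Q2=[]
t=11-12: P2@Q0 runs 1, rem=4, I/O yield, promote→Q0. Q0=[P2] Q1=[P1,P3,P4] Q2=[]
t=12-13: P2@Q0 runs 1, rem=3, I/O yield, promote→Q0. Q0=[P2] Q1=[P1,P3,P4] Q2=[]
t=13-14: P2@Q0 runs 1, rem=2, I/O yield, promote→Q0. Q0=[P2] Q1=[P1,P3,P4] Q2=[]
t=14-15: P2@Q0 runs 1, rem=1, I/O yield, promote→Q0. Q0=[P2] Q1=[P1,P3,P4] Q2=[]
t=15-16: P2@Q0 runs 1, rem=0, completes. Q0=[] Q1=[P1,P3,P4] Q2=[]
t=16-21: P1@Q1 runs 5, rem=1, quantum used, demote→Q2. Q0=[] Q1=[P3,P4] Q2=[P1]
t=21-25: P3@Q1 runs 4, rem=0, completes. Q0=[] Q1=[P4] Q2=[P1]
t=25-30: P4@Q1 runs 5, rem=0, completes. Q0=[] Q1=[] Q2=[P1]
t=30-31: P1@Q2 runs 1, rem=0, completes. Q0=[] Q1=[] Q2=[]

Answer: P1(0-3) P2(3-4) P3(4-7) P4(7-10) P2(10-11) P2(11-12) P2(12-13) P2(13-14) P2(14-15) P2(15-16) P1(16-21) P3(21-25) P4(25-30) P1(30-31)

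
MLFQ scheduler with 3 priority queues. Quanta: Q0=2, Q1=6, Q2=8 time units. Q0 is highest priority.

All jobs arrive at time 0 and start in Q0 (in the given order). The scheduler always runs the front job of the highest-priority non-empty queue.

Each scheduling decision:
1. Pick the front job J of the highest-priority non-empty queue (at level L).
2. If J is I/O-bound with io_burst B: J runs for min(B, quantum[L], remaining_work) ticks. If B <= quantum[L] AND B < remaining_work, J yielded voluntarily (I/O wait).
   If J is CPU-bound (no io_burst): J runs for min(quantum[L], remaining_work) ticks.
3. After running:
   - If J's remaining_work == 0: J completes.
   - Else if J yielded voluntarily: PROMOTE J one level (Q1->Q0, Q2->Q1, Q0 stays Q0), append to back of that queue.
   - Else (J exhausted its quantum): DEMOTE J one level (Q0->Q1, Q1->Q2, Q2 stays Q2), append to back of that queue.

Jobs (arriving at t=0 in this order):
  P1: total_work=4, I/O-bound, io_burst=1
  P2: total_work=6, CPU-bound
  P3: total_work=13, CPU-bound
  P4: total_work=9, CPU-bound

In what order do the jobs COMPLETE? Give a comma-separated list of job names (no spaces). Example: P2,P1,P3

t=0-1: P1@Q0 runs 1, rem=3, I/O yield, promote→Q0. Q0=[P2,P3,P4,P1] Q1=[] Q2=[]
t=1-3: P2@Q0 runs 2, rem=4, quantum used, demote→Q1. Q0=[P3,P4,P1] Q1=[P2] Q2=[]
t=3-5: P3@Q0 runs 2, rem=11, quantum used, demote→Q1. Q0=[P4,P1] Q1=[P2,P3] Q2=[]
t=5-7: P4@Q0 runs 2, rem=7, quantum used, demote→Q1. Q0=[P1] Q1=[P2,P3,P4] Q2=[]
t=7-8: P1@Q0 runs 1, rem=2, I/O yield, promote→Q0. Q0=[P1] Q1=[P2,P3,P4] Q2=[]
t=8-9: P1@Q0 runs 1, rem=1, I/O yield, promote→Q0. Q0=[P1] Q1=[P2,P3,P4] Q2=[]
t=9-10: P1@Q0 runs 1, rem=0, completes. Q0=[] Q1=[P2,P3,P4] Q2=[]
t=10-14: P2@Q1 runs 4, rem=0, completes. Q0=[] Q1=[P3,P4] Q2=[]
t=14-20: P3@Q1 runs 6, rem=5, quantum used, demote→Q2. Q0=[] Q1=[P4] Q2=[P3]
t=20-26: P4@Q1 runs 6, rem=1, quantum used, demote→Q2. Q0=[] Q1=[] Q2=[P3,P4]
t=26-31: P3@Q2 runs 5, rem=0, completes. Q0=[] Q1=[] Q2=[P4]
t=31-32: P4@Q2 runs 1, rem=0, completes. Q0=[] Q1=[] Q2=[]

Answer: P1,P2,P3,P4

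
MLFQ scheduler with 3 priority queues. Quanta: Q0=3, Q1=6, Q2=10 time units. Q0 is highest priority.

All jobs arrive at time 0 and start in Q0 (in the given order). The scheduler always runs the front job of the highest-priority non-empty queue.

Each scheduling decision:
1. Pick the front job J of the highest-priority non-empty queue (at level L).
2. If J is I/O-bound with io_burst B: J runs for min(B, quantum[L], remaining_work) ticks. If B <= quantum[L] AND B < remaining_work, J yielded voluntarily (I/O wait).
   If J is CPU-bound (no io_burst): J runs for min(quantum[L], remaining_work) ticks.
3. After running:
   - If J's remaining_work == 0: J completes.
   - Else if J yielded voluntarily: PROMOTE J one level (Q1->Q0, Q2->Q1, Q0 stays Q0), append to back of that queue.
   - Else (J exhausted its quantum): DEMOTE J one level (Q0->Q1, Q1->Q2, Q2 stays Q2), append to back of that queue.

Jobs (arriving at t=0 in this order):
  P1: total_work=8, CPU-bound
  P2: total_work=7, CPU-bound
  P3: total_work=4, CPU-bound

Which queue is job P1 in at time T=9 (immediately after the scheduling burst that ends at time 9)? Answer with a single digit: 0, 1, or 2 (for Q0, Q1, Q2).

Answer: 1

Derivation:
t=0-3: P1@Q0 runs 3, rem=5, quantum used, demote→Q1. Q0=[P2,P3] Q1=[P1] Q2=[]
t=3-6: P2@Q0 runs 3, rem=4, quantum used, demote→Q1. Q0=[P3] Q1=[P1,P2] Q2=[]
t=6-9: P3@Q0 runs 3, rem=1, quantum used, demote→Q1. Q0=[] Q1=[P1,P2,P3] Q2=[]
t=9-14: P1@Q1 runs 5, rem=0, completes. Q0=[] Q1=[P2,P3] Q2=[]
t=14-18: P2@Q1 runs 4, rem=0, completes. Q0=[] Q1=[P3] Q2=[]
t=18-19: P3@Q1 runs 1, rem=0, completes. Q0=[] Q1=[] Q2=[]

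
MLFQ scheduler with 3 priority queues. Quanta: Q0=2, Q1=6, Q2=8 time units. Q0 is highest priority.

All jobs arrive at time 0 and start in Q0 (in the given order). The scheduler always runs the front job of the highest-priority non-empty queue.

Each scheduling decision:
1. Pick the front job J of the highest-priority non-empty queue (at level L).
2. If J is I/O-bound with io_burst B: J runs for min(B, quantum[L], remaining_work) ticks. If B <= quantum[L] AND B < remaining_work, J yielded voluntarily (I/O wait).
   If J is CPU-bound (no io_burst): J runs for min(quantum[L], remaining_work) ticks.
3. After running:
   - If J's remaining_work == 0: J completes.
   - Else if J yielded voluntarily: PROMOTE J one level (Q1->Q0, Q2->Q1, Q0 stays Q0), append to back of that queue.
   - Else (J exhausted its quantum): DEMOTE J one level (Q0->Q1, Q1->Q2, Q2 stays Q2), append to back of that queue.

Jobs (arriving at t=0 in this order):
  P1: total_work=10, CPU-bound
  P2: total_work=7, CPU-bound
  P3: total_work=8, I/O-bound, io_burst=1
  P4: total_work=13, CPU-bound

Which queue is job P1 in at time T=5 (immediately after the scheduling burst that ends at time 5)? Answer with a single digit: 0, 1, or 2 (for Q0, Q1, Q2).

t=0-2: P1@Q0 runs 2, rem=8, quantum used, demote→Q1. Q0=[P2,P3,P4] Q1=[P1] Q2=[]
t=2-4: P2@Q0 runs 2, rem=5, quantum used, demote→Q1. Q0=[P3,P4] Q1=[P1,P2] Q2=[]
t=4-5: P3@Q0 runs 1, rem=7, I/O yield, promote→Q0. Q0=[P4,P3] Q1=[P1,P2] Q2=[]
t=5-7: P4@Q0 runs 2, rem=11, quantum used, demote→Q1. Q0=[P3] Q1=[P1,P2,P4] Q2=[]
t=7-8: P3@Q0 runs 1, rem=6, I/O yield, promote→Q0. Q0=[P3] Q1=[P1,P2,P4] Q2=[]
t=8-9: P3@Q0 runs 1, rem=5, I/O yield, promote→Q0. Q0=[P3] Q1=[P1,P2,P4] Q2=[]
t=9-10: P3@Q0 runs 1, rem=4, I/O yield, promote→Q0. Q0=[P3] Q1=[P1,P2,P4] Q2=[]
t=10-11: P3@Q0 runs 1, rem=3, I/O yield, promote→Q0. Q0=[P3] Q1=[P1,P2,P4] Q2=[]
t=11-12: P3@Q0 runs 1, rem=2, I/O yield, promote→Q0. Q0=[P3] Q1=[P1,P2,P4] Q2=[]
t=12-13: P3@Q0 runs 1, rem=1, I/O yield, promote→Q0. Q0=[P3] Q1=[P1,P2,P4] Q2=[]
t=13-14: P3@Q0 runs 1, rem=0, completes. Q0=[] Q1=[P1,P2,P4] Q2=[]
t=14-20: P1@Q1 runs 6, rem=2, quantum used, demote→Q2. Q0=[] Q1=[P2,P4] Q2=[P1]
t=20-25: P2@Q1 runs 5, rem=0, completes. Q0=[] Q1=[P4] Q2=[P1]
t=25-31: P4@Q1 runs 6, rem=5, quantum used, demote→Q2. Q0=[] Q1=[] Q2=[P1,P4]
t=31-33: P1@Q2 runs 2, rem=0, completes. Q0=[] Q1=[] Q2=[P4]
t=33-38: P4@Q2 runs 5, rem=0, completes. Q0=[] Q1=[] Q2=[]

Answer: 1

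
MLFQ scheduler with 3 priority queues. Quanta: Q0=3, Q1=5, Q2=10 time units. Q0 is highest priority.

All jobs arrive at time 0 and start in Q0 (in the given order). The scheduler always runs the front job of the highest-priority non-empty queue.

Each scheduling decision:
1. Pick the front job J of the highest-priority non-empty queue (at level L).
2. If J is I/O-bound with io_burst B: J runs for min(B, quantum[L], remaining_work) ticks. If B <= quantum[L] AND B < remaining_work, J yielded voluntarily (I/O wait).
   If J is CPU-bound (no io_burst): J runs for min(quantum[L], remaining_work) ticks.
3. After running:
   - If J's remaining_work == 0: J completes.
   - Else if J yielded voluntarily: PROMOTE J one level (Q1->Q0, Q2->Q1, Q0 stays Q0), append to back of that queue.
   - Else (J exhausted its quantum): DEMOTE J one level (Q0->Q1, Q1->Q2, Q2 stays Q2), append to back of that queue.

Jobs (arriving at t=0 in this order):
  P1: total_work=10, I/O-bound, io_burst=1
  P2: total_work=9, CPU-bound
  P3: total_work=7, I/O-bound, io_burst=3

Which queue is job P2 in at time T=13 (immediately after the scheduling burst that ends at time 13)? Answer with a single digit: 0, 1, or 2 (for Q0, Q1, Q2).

Answer: 1

Derivation:
t=0-1: P1@Q0 runs 1, rem=9, I/O yield, promote→Q0. Q0=[P2,P3,P1] Q1=[] Q2=[]
t=1-4: P2@Q0 runs 3, rem=6, quantum used, demote→Q1. Q0=[P3,P1] Q1=[P2] Q2=[]
t=4-7: P3@Q0 runs 3, rem=4, I/O yield, promote→Q0. Q0=[P1,P3] Q1=[P2] Q2=[]
t=7-8: P1@Q0 runs 1, rem=8, I/O yield, promote→Q0. Q0=[P3,P1] Q1=[P2] Q2=[]
t=8-11: P3@Q0 runs 3, rem=1, I/O yield, promote→Q0. Q0=[P1,P3] Q1=[P2] Q2=[]
t=11-12: P1@Q0 runs 1, rem=7, I/O yield, promote→Q0. Q0=[P3,P1] Q1=[P2] Q2=[]
t=12-13: P3@Q0 runs 1, rem=0, completes. Q0=[P1] Q1=[P2] Q2=[]
t=13-14: P1@Q0 runs 1, rem=6, I/O yield, promote→Q0. Q0=[P1] Q1=[P2] Q2=[]
t=14-15: P1@Q0 runs 1, rem=5, I/O yield, promote→Q0. Q0=[P1] Q1=[P2] Q2=[]
t=15-16: P1@Q0 runs 1, rem=4, I/O yield, promote→Q0. Q0=[P1] Q1=[P2] Q2=[]
t=16-17: P1@Q0 runs 1, rem=3, I/O yield, promote→Q0. Q0=[P1] Q1=[P2] Q2=[]
t=17-18: P1@Q0 runs 1, rem=2, I/O yield, promote→Q0. Q0=[P1] Q1=[P2] Q2=[]
t=18-19: P1@Q0 runs 1, rem=1, I/O yield, promote→Q0. Q0=[P1] Q1=[P2] Q2=[]
t=19-20: P1@Q0 runs 1, rem=0, completes. Q0=[] Q1=[P2] Q2=[]
t=20-25: P2@Q1 runs 5, rem=1, quantum used, demote→Q2. Q0=[] Q1=[] Q2=[P2]
t=25-26: P2@Q2 runs 1, rem=0, completes. Q0=[] Q1=[] Q2=[]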